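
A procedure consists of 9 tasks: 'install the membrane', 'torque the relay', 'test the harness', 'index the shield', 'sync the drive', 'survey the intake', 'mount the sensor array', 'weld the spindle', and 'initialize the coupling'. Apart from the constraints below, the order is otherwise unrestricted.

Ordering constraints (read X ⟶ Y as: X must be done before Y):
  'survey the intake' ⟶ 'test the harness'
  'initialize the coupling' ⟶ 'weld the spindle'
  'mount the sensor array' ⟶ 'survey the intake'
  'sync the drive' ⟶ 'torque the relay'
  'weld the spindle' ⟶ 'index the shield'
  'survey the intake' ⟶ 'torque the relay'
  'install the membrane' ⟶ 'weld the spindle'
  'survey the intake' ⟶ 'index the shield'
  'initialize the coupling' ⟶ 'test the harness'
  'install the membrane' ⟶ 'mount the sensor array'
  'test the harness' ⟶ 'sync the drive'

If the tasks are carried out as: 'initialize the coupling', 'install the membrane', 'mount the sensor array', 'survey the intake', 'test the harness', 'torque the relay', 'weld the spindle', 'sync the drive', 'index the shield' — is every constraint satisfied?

Here 'sync the drive' comes after 'torque the relay'.
That contradicts the constraint that 'sync the drive' must precede 'torque the relay'.

No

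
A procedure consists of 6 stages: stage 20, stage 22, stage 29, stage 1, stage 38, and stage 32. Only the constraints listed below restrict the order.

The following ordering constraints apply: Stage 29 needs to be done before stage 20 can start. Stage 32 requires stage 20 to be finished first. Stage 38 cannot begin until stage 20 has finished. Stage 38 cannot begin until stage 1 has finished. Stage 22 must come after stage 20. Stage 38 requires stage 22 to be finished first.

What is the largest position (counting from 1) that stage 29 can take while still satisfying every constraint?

The stages that are forced after stage 29, directly or by a chain of constraints, are stage 20, stage 22, stage 38, stage 32. That's 4 stages.
With 4 mandatory successors out of 6 stages total, the latest slot for stage 29 is 6−4 = 2, and it's reachable by doing all non-successors before stage 29.

2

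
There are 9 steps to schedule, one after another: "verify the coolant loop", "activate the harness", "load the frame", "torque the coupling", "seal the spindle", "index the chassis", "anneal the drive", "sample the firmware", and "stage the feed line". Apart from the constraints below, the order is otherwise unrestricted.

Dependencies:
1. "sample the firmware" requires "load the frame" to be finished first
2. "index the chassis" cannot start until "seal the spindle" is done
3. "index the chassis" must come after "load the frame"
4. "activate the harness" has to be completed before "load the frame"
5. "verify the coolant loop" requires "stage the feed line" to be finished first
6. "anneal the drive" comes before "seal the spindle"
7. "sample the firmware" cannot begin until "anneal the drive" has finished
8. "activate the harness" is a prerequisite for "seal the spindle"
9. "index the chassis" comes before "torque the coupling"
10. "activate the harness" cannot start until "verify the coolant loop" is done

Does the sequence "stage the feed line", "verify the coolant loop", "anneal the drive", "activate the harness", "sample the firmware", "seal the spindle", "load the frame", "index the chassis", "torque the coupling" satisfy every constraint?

No

Here "load the frame" comes after "sample the firmware".
That contradicts the constraint that "load the frame" must precede "sample the firmware".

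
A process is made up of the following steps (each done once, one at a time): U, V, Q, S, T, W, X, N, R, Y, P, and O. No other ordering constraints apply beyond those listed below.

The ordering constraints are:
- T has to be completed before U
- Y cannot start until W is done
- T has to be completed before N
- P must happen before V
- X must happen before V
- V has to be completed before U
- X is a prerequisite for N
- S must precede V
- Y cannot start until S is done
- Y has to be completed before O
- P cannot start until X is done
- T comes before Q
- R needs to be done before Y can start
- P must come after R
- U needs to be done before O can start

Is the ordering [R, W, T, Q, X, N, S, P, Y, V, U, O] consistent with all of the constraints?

Yes

Every stated constraint is respected: R sits at position 1, ahead of Y at position 9, and each of the other listed pairs likewise has the predecessor earlier in the sequence.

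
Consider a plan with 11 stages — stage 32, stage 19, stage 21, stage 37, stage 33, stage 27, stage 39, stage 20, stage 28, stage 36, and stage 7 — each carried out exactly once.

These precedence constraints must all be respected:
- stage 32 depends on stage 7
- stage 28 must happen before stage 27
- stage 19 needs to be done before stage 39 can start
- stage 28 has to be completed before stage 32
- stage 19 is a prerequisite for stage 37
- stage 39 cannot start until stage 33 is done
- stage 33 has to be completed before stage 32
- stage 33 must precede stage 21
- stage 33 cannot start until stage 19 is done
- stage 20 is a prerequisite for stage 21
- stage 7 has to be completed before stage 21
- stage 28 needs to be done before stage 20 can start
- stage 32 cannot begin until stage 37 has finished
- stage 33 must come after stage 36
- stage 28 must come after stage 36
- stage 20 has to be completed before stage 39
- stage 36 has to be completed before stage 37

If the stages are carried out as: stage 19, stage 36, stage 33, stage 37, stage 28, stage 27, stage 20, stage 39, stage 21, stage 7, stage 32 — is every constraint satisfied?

The sequence places stage 21 ahead of stage 7.
Since stage 7 is required before stage 21, the ordering is invalid.

No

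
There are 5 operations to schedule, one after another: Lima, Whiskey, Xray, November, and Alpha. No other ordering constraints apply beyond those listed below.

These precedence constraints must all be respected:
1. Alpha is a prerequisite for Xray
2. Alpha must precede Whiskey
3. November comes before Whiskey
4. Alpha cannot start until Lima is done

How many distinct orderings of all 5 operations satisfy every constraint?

The operations with no prerequisites are Lima, November; any of them can be placed first.
Counting all ways to extend the partial order to a total order gives 7.

7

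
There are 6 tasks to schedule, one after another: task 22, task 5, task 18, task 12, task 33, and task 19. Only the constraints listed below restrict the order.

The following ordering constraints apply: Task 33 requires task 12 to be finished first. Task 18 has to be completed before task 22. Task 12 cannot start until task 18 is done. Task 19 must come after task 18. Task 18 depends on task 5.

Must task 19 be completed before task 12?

No chain of constraints connects task 19 to task 12 in either direction.
So task 19 can come before task 12 or after — it is not forced.

No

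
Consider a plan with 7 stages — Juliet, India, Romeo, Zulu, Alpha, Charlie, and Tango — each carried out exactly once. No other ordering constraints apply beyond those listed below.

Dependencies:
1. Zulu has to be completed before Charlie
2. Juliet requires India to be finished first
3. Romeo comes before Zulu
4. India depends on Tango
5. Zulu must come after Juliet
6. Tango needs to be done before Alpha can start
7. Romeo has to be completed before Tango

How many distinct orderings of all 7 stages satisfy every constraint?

Only Romeo has no prerequisites, so it must go first.
Enumerating by repeatedly choosing an available stage (one whose prerequisites are all placed) gives 5 distinct complete orderings.

5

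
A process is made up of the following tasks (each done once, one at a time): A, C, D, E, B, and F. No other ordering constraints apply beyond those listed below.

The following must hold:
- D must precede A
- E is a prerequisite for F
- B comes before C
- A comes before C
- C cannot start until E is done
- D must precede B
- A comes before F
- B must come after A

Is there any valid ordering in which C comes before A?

No

There is a dependency chain A → C, so C always comes after A.
So no valid ordering can have C before A.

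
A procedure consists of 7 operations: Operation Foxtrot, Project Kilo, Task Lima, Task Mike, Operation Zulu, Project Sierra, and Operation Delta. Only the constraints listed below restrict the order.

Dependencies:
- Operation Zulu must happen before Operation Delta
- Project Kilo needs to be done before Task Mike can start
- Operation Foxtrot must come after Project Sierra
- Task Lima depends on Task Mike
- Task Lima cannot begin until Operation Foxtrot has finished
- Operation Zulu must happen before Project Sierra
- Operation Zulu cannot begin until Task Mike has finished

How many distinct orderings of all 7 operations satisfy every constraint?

Project Kilo is the only operation with nothing required before it, so every ordering starts there.
Systematically extending each partial ordering one operation at a time and counting, there are 4 complete orderings.

4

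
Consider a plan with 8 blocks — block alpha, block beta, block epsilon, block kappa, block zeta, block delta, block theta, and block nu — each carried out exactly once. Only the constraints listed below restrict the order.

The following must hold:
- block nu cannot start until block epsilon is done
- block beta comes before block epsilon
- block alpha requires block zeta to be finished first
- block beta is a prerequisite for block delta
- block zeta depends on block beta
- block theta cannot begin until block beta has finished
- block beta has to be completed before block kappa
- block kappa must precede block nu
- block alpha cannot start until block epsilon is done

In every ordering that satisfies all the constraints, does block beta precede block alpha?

Yes

Following the dependencies: block beta → block epsilon → block alpha.
Hence block beta necessarily comes before block alpha.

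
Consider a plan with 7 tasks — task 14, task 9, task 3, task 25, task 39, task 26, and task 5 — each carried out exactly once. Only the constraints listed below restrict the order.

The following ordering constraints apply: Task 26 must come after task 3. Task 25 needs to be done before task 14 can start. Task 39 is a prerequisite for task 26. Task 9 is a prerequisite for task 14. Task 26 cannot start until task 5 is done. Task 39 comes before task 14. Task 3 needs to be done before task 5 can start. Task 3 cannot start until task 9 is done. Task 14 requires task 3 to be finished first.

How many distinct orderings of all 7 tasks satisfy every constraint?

56

3 tasks have no prerequisites (task 9, task 25, task 39), so any of them could come first.
Counting all ways to extend the partial order to a total order gives 56.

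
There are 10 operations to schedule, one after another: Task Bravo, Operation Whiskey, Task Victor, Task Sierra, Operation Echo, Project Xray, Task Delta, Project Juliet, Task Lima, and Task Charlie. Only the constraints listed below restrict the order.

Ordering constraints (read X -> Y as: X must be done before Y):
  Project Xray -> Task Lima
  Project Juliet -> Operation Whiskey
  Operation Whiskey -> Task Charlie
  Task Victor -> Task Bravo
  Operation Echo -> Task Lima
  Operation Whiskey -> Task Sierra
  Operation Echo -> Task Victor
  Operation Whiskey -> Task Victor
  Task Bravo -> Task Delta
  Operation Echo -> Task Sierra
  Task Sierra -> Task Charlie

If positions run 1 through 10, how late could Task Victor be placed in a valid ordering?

Every operation that must follow Task Victor has to come after it. Tracing all chains starting from Task Victor, those operations are: Task Bravo, Task Delta — 2 in total.
With 2 mandatory successors out of 10 operations total, the latest slot for Task Victor is 10−2 = 8, and it's reachable by doing all non-successors before Task Victor.

8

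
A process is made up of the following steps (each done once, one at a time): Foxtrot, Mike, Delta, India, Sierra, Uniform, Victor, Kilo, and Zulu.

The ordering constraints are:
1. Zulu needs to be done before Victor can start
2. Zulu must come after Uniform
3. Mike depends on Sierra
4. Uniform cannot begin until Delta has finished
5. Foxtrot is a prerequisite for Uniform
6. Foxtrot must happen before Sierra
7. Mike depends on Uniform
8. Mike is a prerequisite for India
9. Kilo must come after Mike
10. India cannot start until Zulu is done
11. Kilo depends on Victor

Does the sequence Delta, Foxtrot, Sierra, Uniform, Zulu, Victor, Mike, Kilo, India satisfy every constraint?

Yes

Checking each listed constraint against this order: for instance, Sierra is in position 3 and Mike in position 7, so that constraint holds — and the remaining constraints check out the same way.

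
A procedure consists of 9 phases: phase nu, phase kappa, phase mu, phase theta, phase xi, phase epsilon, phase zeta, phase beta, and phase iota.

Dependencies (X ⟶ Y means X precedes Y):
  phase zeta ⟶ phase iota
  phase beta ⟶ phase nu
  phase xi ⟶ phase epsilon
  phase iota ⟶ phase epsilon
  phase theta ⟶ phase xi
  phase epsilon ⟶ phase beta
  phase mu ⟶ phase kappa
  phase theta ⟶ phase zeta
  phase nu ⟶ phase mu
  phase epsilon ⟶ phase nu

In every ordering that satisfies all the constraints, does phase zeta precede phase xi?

No

Nothing in the constraints links phase zeta and phase xi; they are unordered relative to each other.
There exist valid orderings with phase xi before phase zeta, so phase zeta is not required to come first.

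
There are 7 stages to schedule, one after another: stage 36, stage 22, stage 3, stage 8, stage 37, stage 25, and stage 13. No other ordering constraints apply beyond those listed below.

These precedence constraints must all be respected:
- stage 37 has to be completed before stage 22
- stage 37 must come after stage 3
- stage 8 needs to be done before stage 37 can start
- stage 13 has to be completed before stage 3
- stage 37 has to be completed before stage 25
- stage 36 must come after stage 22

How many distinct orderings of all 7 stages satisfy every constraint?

9

2 stages have no prerequisites (stage 8, stage 13), so any of them could come first.
Counting all ways to extend the partial order to a total order gives 9.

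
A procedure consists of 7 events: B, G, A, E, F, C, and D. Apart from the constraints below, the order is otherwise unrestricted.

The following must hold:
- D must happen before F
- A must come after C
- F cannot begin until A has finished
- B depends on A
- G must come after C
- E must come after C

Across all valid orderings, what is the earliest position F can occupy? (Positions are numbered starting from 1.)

Every event that must precede F has to come before it. Tracing all chains that end at F, those events are: A, C, D — 3 in total.
With 3 mandatory predecessors, the earliest F can sit is position 3+1 = 4, and placing just those 3 first achieves it.

4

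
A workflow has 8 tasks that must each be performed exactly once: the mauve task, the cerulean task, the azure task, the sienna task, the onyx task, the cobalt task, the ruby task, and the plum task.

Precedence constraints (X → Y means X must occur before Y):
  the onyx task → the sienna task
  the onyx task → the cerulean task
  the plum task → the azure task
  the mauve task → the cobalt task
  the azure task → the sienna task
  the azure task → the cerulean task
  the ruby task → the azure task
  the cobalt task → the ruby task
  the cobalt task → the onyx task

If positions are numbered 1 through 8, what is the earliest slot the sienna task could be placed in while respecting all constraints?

7

Working backwards through the constraints from the sienna task, its full set of required predecessors is the mauve task, the azure task, the onyx task, the cobalt task, the ruby task, the plum task — 6 of them.
So at minimum 6 tasks come before the sienna task, putting the sienna task no earlier than position 7. That position is achievable by scheduling exactly those predecessors first.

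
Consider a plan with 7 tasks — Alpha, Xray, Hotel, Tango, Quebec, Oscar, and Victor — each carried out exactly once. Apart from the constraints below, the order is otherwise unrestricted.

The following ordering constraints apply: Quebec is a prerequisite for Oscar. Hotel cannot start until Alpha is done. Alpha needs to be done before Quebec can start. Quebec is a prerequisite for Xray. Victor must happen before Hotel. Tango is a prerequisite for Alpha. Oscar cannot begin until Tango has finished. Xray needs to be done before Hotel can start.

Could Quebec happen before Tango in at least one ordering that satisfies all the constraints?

No

The constraints give a chain Tango → Alpha → Quebec, which forces Tango before Quebec.
So no valid ordering can have Quebec before Tango.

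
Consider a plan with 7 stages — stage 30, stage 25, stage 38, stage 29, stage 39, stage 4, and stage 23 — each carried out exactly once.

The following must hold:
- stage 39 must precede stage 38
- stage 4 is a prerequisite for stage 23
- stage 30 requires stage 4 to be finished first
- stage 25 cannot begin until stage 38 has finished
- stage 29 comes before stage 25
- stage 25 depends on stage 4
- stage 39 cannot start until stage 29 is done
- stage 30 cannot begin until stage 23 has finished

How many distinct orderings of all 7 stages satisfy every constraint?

34

2 stages have no prerequisites (stage 29, stage 4), so any of them could come first.
Enumerating by repeatedly choosing an available stage (one whose prerequisites are all placed) gives 34 distinct complete orderings.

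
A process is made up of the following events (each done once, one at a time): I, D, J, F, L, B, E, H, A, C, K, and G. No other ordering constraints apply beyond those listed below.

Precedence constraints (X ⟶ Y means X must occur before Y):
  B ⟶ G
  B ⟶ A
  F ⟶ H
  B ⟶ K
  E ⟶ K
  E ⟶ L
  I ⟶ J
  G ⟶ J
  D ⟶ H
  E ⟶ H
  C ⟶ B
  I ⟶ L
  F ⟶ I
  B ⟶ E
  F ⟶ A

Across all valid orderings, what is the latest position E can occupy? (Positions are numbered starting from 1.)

Every event that must follow E has to come after it. Tracing all chains starting from E, those events are: L, H, K — 3 in total.
So at least 3 events follow E, putting E no later than position 9. That position is achievable by scheduling everything else first.

9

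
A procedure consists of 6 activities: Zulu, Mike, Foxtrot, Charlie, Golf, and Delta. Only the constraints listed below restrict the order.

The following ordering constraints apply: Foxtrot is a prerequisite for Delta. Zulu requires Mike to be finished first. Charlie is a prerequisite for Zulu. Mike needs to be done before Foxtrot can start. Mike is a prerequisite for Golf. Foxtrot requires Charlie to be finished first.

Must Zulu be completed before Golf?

Nothing in the constraints links Zulu and Golf; they are unordered relative to each other.
There exist valid orderings with Golf before Zulu, so Zulu is not required to come first.

No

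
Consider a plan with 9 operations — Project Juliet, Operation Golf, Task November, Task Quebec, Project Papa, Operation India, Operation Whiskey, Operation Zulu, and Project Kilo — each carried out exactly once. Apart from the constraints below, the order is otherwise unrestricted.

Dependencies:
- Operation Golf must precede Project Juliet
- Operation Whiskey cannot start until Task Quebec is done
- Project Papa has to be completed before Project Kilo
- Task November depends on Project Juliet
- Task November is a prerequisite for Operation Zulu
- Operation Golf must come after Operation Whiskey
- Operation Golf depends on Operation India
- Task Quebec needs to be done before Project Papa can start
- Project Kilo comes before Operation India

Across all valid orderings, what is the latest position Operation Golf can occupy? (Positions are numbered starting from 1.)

Every operation that must follow Operation Golf has to come after it. Tracing all chains starting from Operation Golf, those operations are: Project Juliet, Task November, Operation Zulu — 3 in total.
With 3 mandatory successors out of 9 operations total, the latest slot for Operation Golf is 9−3 = 6, and it's reachable by doing all non-successors before Operation Golf.

6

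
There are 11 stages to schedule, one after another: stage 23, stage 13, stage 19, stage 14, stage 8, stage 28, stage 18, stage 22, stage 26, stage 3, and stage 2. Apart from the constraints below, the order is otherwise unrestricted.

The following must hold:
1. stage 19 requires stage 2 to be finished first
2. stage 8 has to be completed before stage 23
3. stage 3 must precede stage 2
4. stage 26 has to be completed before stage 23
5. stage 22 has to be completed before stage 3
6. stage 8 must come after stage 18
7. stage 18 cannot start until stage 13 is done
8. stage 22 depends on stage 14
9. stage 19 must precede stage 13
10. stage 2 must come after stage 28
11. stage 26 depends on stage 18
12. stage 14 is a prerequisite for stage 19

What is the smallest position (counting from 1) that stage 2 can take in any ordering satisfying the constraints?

Every stage that must precede stage 2 has to come before it. Tracing all chains that end at stage 2, those stages are: stage 14, stage 28, stage 22, stage 3 — 4 in total.
With 4 mandatory predecessors, the earliest stage 2 can sit is position 4+1 = 5, and placing just those 4 first achieves it.

5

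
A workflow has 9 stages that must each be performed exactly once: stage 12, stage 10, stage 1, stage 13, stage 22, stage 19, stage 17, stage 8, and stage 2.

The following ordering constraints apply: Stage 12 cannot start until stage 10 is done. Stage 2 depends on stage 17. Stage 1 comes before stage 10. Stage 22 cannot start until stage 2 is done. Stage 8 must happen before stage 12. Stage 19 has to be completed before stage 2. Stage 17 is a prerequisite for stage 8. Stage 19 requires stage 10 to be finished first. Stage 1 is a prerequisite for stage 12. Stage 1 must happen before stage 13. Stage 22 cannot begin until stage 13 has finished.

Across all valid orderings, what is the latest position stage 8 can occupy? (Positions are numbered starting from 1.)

8

The only stage forced after stage 8 (directly or by a chain) is stage 12.
With 1 mandatory successor out of 9 stages total, the latest slot for stage 8 is 9−1 = 8, and it's reachable by doing all non-successors before stage 8.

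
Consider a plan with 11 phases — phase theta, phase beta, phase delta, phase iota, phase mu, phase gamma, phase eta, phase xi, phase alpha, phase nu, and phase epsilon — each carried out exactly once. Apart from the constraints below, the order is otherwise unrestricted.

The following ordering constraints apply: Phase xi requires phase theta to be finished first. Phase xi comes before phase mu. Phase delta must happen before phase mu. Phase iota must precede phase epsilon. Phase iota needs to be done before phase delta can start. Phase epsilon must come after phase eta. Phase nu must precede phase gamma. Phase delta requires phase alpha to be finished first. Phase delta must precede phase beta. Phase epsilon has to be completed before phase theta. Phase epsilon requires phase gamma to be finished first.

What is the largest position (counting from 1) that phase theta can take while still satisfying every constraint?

Every phase that must follow phase theta has to come after it. Tracing all chains starting from phase theta, those phases are: phase mu, phase xi — 2 in total.
With 2 mandatory successors out of 11 phases total, the latest slot for phase theta is 11−2 = 9, and it's reachable by doing all non-successors before phase theta.

9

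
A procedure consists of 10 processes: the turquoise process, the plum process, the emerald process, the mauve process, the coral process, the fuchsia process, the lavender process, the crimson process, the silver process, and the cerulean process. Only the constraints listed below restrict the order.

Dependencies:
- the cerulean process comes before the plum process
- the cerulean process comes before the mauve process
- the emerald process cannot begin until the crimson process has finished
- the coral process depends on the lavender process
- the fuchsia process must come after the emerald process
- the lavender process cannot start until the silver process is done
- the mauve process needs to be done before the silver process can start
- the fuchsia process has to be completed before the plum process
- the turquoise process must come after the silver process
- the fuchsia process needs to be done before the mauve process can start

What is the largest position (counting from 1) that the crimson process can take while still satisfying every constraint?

Following every chain forward from the crimson process, the processes that must come later are the turquoise process, the plum process, the emerald process, the mauve process, the coral process, the fuchsia process, the lavender process, the silver process — 8 of them.
So at least 8 processes follow the crimson process, putting the crimson process no later than position 2. That position is achievable by scheduling everything else first.

2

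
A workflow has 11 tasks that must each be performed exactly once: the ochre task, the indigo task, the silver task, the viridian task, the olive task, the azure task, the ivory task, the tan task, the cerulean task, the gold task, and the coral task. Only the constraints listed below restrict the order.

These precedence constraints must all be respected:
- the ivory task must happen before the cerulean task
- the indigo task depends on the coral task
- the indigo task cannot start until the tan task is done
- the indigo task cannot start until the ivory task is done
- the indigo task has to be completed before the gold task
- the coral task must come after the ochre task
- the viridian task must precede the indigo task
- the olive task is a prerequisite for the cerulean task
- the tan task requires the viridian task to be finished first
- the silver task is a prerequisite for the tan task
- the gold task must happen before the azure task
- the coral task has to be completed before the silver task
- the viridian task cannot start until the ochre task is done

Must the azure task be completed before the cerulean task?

No

Nothing in the constraints links the azure task and the cerulean task; they are unordered relative to each other.
So the azure task can come before the cerulean task or after — it is not forced.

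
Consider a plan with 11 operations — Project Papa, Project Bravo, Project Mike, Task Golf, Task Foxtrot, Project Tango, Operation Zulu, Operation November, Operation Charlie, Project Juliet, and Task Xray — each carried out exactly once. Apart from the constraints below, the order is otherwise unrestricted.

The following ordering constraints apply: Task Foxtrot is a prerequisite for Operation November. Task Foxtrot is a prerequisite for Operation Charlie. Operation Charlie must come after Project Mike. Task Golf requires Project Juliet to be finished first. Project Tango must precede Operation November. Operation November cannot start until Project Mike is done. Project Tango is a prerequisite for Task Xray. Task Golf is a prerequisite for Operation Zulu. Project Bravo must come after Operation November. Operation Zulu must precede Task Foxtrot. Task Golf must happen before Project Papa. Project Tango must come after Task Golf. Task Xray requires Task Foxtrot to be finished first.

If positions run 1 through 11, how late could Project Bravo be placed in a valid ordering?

No constraint forces any operation after Project Bravo, so it can be placed last, in position 11.

11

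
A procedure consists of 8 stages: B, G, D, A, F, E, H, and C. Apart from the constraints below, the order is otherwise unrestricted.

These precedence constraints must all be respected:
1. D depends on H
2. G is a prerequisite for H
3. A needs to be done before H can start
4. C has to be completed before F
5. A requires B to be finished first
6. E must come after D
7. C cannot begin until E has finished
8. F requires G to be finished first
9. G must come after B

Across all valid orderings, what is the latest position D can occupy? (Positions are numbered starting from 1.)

5

Every stage that must follow D has to come after it. Tracing all chains starting from D, those stages are: F, E, C — 3 in total.
So at least 3 stages follow D, putting D no later than position 5. That position is achievable by scheduling everything else first.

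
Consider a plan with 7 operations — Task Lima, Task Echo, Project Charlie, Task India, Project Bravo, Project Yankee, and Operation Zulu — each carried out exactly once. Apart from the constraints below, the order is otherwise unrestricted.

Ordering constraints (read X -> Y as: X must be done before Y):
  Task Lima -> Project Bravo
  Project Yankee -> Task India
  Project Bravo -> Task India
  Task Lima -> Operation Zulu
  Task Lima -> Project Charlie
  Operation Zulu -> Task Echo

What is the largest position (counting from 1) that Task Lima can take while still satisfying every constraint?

2

The operations that are forced after Task Lima, directly or by a chain of constraints, are Task Echo, Project Charlie, Task India, Project Bravo, Operation Zulu. That's 5 operations.
So at least 5 operations follow Task Lima, putting Task Lima no later than position 2. That position is achievable by scheduling everything else first.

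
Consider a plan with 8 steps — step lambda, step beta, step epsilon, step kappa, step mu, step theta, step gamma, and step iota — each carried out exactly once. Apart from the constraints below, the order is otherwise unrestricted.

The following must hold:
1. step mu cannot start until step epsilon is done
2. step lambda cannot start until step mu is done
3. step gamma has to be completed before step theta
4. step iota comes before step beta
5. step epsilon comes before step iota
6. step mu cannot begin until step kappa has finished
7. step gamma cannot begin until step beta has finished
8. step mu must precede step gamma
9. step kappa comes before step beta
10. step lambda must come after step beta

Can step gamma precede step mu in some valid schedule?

There is a dependency chain step mu → step gamma, so step gamma always comes after step mu.
So no valid ordering can have step gamma before step mu.

No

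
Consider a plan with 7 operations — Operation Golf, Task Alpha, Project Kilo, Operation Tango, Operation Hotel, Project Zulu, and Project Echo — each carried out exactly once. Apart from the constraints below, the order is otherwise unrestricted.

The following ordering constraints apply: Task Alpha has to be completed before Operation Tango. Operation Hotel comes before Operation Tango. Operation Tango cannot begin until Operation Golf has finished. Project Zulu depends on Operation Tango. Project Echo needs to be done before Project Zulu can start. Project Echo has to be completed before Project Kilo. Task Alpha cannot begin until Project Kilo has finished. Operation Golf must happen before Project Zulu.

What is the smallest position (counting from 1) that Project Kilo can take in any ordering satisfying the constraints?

2

Working backwards through the constraints from Project Kilo, its only required predecessor is Project Echo.
With 1 mandatory predecessor, the earliest Project Kilo can sit is position 1+1 = 2, and placing just that one first achieves it.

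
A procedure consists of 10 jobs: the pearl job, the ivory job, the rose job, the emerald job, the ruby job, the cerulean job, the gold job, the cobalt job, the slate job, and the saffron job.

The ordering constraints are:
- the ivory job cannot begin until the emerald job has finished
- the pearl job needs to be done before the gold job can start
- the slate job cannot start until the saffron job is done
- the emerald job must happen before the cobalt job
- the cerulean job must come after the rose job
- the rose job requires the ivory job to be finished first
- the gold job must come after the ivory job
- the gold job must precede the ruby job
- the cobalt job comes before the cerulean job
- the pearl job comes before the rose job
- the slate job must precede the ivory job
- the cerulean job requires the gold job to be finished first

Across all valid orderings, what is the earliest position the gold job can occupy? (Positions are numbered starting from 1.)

Working backwards through the constraints from the gold job, its full set of required predecessors is the pearl job, the ivory job, the emerald job, the slate job, the saffron job — 5 of them.
With 5 mandatory predecessors, the earliest the gold job can sit is position 5+1 = 6, and placing just those 5 first achieves it.

6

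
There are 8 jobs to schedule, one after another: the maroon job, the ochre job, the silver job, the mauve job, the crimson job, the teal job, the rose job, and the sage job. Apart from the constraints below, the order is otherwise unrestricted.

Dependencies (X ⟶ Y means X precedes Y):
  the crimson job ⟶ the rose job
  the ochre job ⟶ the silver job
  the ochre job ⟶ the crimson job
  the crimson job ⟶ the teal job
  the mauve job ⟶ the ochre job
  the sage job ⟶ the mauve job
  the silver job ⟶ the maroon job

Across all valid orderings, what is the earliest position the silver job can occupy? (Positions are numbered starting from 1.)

4

Working backwards through the constraints from the silver job, its full set of required predecessors is the ochre job, the mauve job, the sage job — 3 of them.
So at minimum 3 jobs come before the silver job, putting the silver job no earlier than position 4. That position is achievable by scheduling exactly those predecessors first.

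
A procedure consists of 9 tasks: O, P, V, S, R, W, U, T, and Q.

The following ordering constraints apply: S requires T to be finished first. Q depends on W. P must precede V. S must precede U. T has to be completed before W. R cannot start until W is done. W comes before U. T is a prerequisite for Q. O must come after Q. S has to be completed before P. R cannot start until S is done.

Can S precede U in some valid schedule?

The constraints force S before U, so yes — every valid ordering has S earlier.

Yes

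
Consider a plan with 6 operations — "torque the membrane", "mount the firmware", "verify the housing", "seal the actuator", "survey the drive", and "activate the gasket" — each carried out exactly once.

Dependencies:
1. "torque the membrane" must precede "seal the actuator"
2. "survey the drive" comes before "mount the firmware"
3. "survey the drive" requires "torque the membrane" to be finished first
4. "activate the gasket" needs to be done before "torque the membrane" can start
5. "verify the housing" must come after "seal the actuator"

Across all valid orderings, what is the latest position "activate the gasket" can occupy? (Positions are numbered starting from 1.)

1

The operations that are forced after "activate the gasket", directly or by a chain of constraints, are "torque the membrane", "mount the firmware", "verify the housing", "seal the actuator", "survey the drive". That's 5 operations.
So at least 5 operations follow "activate the gasket", putting "activate the gasket" no later than position 1. That position is achievable by scheduling everything else first.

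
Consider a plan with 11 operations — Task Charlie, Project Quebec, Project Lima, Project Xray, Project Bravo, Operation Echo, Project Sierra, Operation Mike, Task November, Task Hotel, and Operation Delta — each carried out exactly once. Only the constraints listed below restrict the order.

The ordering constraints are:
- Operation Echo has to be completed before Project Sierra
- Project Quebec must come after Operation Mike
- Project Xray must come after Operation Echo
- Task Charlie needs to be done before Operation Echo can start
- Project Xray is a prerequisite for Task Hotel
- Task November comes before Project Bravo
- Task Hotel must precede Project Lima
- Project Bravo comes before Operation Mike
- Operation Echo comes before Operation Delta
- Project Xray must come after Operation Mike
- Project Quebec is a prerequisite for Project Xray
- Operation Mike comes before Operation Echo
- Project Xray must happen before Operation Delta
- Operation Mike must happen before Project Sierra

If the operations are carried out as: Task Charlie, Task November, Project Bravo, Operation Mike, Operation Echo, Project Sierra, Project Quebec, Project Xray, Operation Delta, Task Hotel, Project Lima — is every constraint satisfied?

Going through the constraints one by one, each required predecessor appears earlier in the sequence than its dependent — e.g. Task Charlie (position 1) is before Operation Echo (position 5), as required.

Yes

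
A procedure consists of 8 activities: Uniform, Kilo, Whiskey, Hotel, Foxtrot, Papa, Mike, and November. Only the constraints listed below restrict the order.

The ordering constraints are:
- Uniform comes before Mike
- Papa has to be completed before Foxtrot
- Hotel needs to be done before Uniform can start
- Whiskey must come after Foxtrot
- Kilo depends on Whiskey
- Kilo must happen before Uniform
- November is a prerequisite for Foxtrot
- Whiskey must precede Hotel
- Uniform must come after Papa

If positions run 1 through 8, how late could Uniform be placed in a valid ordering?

7

The only activity forced after Uniform (directly or by a chain) is Mike.
With 1 mandatory successor out of 8 activities total, the latest slot for Uniform is 8−1 = 7, and it's reachable by doing all non-successors before Uniform.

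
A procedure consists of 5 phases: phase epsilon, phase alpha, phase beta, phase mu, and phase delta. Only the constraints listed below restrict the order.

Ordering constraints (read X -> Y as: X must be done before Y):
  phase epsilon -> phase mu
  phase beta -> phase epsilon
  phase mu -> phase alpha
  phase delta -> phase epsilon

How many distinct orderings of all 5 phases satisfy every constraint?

2

2 phases have no prerequisites (phase beta, phase delta), so any of them could come first.
Counting all ways to extend the partial order to a total order gives 2.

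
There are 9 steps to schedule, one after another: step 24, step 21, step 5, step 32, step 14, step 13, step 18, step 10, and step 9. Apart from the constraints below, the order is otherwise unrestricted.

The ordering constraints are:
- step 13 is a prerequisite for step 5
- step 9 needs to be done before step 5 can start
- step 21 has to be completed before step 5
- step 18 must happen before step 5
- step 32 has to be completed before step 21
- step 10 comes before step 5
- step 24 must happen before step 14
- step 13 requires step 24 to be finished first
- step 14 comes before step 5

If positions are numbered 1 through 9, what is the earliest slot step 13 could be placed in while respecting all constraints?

2

The only step forced before step 13 (directly or transitively) is step 24.
So at minimum 1 step comes before step 13, putting step 13 no earlier than position 2. That position is achievable by scheduling exactly that predecessor first.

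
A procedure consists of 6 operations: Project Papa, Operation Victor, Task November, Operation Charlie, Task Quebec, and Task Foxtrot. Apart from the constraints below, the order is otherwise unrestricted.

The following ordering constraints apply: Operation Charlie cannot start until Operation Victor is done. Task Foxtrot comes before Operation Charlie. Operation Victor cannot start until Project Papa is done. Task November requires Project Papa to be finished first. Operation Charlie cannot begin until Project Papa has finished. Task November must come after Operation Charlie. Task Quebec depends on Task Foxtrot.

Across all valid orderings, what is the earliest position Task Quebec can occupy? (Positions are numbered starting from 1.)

2

The only operation forced before Task Quebec (directly or transitively) is Task Foxtrot.
With 1 mandatory predecessor, the earliest Task Quebec can sit is position 1+1 = 2, and placing just that one first achieves it.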